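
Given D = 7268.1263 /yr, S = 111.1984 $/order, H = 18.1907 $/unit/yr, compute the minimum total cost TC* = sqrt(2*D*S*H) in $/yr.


2*D*S*H = 29403593.5716
TC* = sqrt(29403593.5716) = 5422.5081

5422.5081 $/yr


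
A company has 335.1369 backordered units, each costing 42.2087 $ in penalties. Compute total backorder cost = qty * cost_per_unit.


Total = 335.1369 * 42.2087 = 14145.6929

14145.6929 $


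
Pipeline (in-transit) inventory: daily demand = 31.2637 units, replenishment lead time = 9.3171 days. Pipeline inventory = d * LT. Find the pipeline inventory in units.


Pipeline = 31.2637 * 9.3171 = 291.2870

291.2870 units


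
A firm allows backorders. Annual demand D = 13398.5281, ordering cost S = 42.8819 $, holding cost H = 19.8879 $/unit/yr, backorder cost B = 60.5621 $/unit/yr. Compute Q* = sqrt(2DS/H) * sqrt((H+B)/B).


sqrt(2DS/H) = 240.3732
sqrt((H+B)/B) = 1.1526
Q* = 240.3732 * 1.1526 = 277.0439

277.0439 units


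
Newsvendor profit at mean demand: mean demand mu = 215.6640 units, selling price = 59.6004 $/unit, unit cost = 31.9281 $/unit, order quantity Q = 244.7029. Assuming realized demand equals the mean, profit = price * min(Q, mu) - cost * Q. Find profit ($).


Sales at mu = min(244.7029, 215.6640) = 215.6640
Revenue = 59.6004 * 215.6640 = 12853.6607
Total cost = 31.9281 * 244.7029 = 7812.8987
Profit = 12853.6607 - 7812.8987 = 5040.7620

5040.7620 $


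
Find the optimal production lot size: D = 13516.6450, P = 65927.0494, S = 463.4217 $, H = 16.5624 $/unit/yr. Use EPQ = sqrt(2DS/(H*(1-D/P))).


1 - D/P = 1 - 0.2050 = 0.7950
H*(1-D/P) = 13.1667
2DS = 12527813.2084
EPQ = sqrt(951476.6364) = 975.4366

975.4366 units


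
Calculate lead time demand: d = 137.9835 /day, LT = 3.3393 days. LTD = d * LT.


LTD = 137.9835 * 3.3393 = 460.7683

460.7683 units


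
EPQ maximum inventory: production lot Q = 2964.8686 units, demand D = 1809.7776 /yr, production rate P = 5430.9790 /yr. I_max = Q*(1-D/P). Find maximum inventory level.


D/P = 0.3332
1 - D/P = 0.6668
I_max = 2964.8686 * 0.6668 = 1976.8786

1976.8786 units


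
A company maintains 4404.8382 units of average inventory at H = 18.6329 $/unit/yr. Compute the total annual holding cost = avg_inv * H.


Cost = 4404.8382 * 18.6329 = 82074.9097

82074.9097 $/yr


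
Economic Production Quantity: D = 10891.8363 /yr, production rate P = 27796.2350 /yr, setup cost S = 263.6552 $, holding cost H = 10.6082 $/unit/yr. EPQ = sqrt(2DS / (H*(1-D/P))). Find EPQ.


1 - D/P = 1 - 0.3918 = 0.6082
H*(1-D/P) = 6.4514
2DS = 5743378.5561
EPQ = sqrt(890250.0172) = 943.5306

943.5306 units


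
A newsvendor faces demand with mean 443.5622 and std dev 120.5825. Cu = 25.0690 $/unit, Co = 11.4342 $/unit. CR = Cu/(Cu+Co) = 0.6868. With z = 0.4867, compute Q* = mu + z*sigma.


CR = Cu/(Cu+Co) = 25.0690/(25.0690+11.4342) = 0.6868
z = 0.4867
Q* = 443.5622 + 0.4867 * 120.5825 = 502.2497

502.2497 units


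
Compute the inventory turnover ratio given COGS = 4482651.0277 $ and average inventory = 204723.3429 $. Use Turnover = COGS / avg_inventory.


Turnover = 4482651.0277 / 204723.3429 = 21.8961

21.8961


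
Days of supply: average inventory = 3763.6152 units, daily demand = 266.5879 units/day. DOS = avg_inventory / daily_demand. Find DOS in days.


DOS = 3763.6152 / 266.5879 = 14.1177

14.1177 days


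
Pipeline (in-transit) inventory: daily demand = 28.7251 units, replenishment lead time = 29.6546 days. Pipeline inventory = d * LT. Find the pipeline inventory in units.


Pipeline = 28.7251 * 29.6546 = 851.8314

851.8314 units


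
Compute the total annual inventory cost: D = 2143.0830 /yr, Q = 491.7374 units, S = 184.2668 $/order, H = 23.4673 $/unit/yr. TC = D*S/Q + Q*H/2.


Ordering cost = D*S/Q = 803.0690
Holding cost = Q*H/2 = 5769.8745
TC = 803.0690 + 5769.8745 = 6572.9435

6572.9435 $/yr


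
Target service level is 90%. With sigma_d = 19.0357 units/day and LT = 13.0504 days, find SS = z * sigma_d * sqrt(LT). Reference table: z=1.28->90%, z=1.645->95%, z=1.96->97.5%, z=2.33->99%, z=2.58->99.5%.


From the table, SL = 90% corresponds to z = 1.28
sqrt(LT) = sqrt(13.0504) = 3.6125
SS = 1.28 * 19.0357 * 3.6125 = 88.0219

88.0219 units


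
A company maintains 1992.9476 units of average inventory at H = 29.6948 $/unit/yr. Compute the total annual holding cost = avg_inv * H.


Cost = 1992.9476 * 29.6948 = 59180.1804

59180.1804 $/yr


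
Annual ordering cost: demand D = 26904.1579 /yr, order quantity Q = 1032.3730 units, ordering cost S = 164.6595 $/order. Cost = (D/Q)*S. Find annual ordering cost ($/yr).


Number of orders = D/Q = 26.0605
Cost = 26.0605 * 164.6595 = 4291.1091

4291.1091 $/yr


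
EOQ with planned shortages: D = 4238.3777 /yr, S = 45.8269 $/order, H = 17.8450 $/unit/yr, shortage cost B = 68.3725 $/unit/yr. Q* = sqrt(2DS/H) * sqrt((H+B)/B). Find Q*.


sqrt(2DS/H) = 147.5424
sqrt((H+B)/B) = 1.1229
Q* = 147.5424 * 1.1229 = 165.6814

165.6814 units


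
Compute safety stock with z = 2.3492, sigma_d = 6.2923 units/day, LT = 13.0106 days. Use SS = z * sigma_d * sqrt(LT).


sqrt(LT) = sqrt(13.0106) = 3.6070
SS = 2.3492 * 6.2923 * 3.6070 = 53.3185

53.3185 units


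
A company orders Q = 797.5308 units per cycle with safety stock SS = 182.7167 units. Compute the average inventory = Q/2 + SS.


Q/2 = 398.7654
Avg = 398.7654 + 182.7167 = 581.4821

581.4821 units


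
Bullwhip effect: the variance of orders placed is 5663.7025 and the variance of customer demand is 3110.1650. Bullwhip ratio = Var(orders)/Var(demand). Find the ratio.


BW = 5663.7025 / 3110.1650 = 1.8210

1.8210


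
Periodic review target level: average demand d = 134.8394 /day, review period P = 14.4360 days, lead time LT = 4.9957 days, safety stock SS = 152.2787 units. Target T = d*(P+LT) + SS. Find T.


P + LT = 19.4317
d*(P+LT) = 134.8394 * 19.4317 = 2620.1588
T = 2620.1588 + 152.2787 = 2772.4375

2772.4375 units


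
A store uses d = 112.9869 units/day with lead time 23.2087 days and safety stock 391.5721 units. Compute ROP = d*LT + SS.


d*LT = 112.9869 * 23.2087 = 2622.2791
ROP = 2622.2791 + 391.5721 = 3013.8512

3013.8512 units


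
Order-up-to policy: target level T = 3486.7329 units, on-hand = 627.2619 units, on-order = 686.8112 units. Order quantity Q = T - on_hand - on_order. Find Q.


Inventory position = OH + OO = 627.2619 + 686.8112 = 1314.0731
Q = 3486.7329 - 1314.0731 = 2172.6598

2172.6598 units


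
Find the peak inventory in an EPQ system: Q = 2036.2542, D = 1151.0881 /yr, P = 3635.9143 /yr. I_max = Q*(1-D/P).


D/P = 0.3166
1 - D/P = 0.6834
I_max = 2036.2542 * 0.6834 = 1391.5998

1391.5998 units


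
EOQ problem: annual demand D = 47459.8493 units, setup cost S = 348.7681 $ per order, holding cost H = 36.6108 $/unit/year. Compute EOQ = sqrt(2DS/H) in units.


2*D*S = 2 * 47459.8493 * 348.7681 = 33104962.9333
2*D*S/H = 904240.3589
EOQ = sqrt(904240.3589) = 950.9155

950.9155 units


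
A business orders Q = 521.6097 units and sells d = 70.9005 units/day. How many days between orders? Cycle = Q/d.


Cycle = 521.6097 / 70.9005 = 7.3569

7.3569 days


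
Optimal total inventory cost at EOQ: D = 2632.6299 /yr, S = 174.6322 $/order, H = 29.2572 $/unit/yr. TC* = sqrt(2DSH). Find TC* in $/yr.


2*D*S*H = 26901524.4306
TC* = sqrt(26901524.4306) = 5186.6680

5186.6680 $/yr


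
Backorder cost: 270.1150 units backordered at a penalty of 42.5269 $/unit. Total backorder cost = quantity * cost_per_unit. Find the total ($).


Total = 270.1150 * 42.5269 = 11487.1536

11487.1536 $


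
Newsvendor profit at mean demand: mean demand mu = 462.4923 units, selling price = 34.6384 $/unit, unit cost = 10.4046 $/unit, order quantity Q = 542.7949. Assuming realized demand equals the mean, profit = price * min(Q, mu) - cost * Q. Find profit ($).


Sales at mu = min(542.7949, 462.4923) = 462.4923
Revenue = 34.6384 * 462.4923 = 16019.9933
Total cost = 10.4046 * 542.7949 = 5647.5638
Profit = 16019.9933 - 5647.5638 = 10372.4295

10372.4295 $


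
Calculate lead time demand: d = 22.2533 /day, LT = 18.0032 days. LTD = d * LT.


LTD = 22.2533 * 18.0032 = 400.6306

400.6306 units


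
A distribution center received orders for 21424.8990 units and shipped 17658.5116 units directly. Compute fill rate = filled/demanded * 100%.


FR = 17658.5116 / 21424.8990 * 100 = 82.4205

82.4205%


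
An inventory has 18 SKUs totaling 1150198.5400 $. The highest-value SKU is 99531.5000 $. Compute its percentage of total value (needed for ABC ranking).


Top item = 99531.5000
Total = 1150198.5400
Percentage = 99531.5000 / 1150198.5400 * 100 = 8.6534

8.6534%


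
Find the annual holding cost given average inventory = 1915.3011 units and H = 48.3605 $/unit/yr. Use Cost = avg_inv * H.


Cost = 1915.3011 * 48.3605 = 92624.9188

92624.9188 $/yr


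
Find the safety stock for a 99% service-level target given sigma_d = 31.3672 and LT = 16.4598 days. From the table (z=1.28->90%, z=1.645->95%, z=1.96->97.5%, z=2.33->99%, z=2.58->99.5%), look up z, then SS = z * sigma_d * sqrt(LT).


From the table, SL = 99% corresponds to z = 2.33
sqrt(LT) = sqrt(16.4598) = 4.0571
SS = 2.33 * 31.3672 * 4.0571 = 296.5131

296.5131 units


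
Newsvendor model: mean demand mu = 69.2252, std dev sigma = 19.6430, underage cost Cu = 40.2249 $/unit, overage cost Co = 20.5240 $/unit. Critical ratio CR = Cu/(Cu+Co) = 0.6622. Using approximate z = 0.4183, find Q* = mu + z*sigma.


CR = Cu/(Cu+Co) = 40.2249/(40.2249+20.5240) = 0.6622
z = 0.4183
Q* = 69.2252 + 0.4183 * 19.6430 = 77.4419

77.4419 units


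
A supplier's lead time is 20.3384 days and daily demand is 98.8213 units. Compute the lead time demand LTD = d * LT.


LTD = 98.8213 * 20.3384 = 2009.8671

2009.8671 units


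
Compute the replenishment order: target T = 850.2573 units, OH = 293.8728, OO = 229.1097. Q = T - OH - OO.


Inventory position = OH + OO = 293.8728 + 229.1097 = 522.9825
Q = 850.2573 - 522.9825 = 327.2748

327.2748 units


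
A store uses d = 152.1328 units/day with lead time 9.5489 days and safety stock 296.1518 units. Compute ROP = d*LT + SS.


d*LT = 152.1328 * 9.5489 = 1452.7009
ROP = 1452.7009 + 296.1518 = 1748.8527

1748.8527 units


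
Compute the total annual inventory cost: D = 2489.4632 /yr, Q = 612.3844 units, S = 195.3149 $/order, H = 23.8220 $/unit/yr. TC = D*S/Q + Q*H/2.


Ordering cost = D*S/Q = 793.9935
Holding cost = Q*H/2 = 7294.1106
TC = 793.9935 + 7294.1106 = 8088.1041

8088.1041 $/yr


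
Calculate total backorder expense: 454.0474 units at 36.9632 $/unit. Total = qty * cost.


Total = 454.0474 * 36.9632 = 16783.0449

16783.0449 $


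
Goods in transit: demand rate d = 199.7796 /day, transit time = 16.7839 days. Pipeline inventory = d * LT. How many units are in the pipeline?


Pipeline = 199.7796 * 16.7839 = 3353.0808

3353.0808 units


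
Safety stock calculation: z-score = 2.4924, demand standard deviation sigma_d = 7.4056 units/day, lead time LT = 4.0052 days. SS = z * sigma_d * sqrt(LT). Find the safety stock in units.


sqrt(LT) = sqrt(4.0052) = 2.0013
SS = 2.4924 * 7.4056 * 2.0013 = 36.9394

36.9394 units


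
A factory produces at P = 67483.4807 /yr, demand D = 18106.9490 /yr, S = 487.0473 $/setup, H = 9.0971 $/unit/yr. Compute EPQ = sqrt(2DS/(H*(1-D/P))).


1 - D/P = 1 - 0.2683 = 0.7317
H*(1-D/P) = 6.6562
2DS = 17637881.2434
EPQ = sqrt(2649844.1954) = 1627.8342

1627.8342 units


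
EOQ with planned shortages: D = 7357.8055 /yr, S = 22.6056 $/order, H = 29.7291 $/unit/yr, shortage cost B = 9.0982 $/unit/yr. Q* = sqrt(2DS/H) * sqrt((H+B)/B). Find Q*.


sqrt(2DS/H) = 105.7807
sqrt((H+B)/B) = 2.0658
Q* = 105.7807 * 2.0658 = 218.5230

218.5230 units


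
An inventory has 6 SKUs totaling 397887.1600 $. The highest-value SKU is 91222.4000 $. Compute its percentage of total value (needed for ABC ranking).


Top item = 91222.4000
Total = 397887.1600
Percentage = 91222.4000 / 397887.1600 * 100 = 22.9267

22.9267%


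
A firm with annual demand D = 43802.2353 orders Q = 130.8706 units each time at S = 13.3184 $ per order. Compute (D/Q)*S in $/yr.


Number of orders = D/Q = 334.6988
Cost = 334.6988 * 13.3184 = 4457.6528

4457.6528 $/yr


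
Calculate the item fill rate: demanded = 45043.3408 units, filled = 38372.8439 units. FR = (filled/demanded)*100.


FR = 38372.8439 / 45043.3408 * 100 = 85.1909

85.1909%


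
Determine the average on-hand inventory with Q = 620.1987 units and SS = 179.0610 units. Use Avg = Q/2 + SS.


Q/2 = 310.0994
Avg = 310.0994 + 179.0610 = 489.1603

489.1603 units


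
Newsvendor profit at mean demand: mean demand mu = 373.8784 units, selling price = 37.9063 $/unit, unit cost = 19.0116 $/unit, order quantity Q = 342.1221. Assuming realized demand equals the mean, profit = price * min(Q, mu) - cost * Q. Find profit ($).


Sales at mu = min(342.1221, 373.8784) = 342.1221
Revenue = 37.9063 * 342.1221 = 12968.5830
Total cost = 19.0116 * 342.1221 = 6504.2885
Profit = 12968.5830 - 6504.2885 = 6464.2944

6464.2944 $


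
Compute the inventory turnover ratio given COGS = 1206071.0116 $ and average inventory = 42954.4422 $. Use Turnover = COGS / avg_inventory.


Turnover = 1206071.0116 / 42954.4422 = 28.0779

28.0779


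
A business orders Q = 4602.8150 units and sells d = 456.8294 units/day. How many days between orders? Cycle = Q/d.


Cycle = 4602.8150 / 456.8294 = 10.0756

10.0756 days


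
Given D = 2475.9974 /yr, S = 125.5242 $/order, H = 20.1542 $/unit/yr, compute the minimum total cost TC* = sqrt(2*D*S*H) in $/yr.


2*D*S*H = 12527753.6911
TC* = sqrt(12527753.6911) = 3539.4567

3539.4567 $/yr


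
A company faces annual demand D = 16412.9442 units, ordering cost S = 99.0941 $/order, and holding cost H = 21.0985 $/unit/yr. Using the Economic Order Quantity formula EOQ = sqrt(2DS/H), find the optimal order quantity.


2*D*S = 2 * 16412.9442 * 99.0941 = 3252851.8677
2*D*S/H = 154174.5559
EOQ = sqrt(154174.5559) = 392.6507

392.6507 units


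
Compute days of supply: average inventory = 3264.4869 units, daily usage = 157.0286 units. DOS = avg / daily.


DOS = 3264.4869 / 157.0286 = 20.7891

20.7891 days


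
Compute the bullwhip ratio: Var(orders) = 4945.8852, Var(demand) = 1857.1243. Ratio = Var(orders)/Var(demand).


BW = 4945.8852 / 1857.1243 = 2.6632

2.6632


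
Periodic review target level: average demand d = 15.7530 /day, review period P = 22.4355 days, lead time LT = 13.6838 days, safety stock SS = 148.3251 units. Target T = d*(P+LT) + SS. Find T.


P + LT = 36.1193
d*(P+LT) = 15.7530 * 36.1193 = 568.9873
T = 568.9873 + 148.3251 = 717.3124

717.3124 units


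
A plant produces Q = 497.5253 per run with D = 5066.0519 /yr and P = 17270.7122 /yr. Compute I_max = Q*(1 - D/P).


D/P = 0.2933
1 - D/P = 0.7067
I_max = 497.5253 * 0.7067 = 351.5852

351.5852 units


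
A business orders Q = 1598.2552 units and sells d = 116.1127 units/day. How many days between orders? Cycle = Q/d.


Cycle = 1598.2552 / 116.1127 = 13.7647

13.7647 days


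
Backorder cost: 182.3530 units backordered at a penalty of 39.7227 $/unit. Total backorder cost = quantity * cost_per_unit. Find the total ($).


Total = 182.3530 * 39.7227 = 7243.5535

7243.5535 $


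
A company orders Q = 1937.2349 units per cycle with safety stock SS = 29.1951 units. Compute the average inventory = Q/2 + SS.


Q/2 = 968.6174
Avg = 968.6174 + 29.1951 = 997.8125

997.8125 units


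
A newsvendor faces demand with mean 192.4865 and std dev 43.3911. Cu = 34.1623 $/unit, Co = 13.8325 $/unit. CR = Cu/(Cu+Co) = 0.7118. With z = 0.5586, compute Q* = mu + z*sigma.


CR = Cu/(Cu+Co) = 34.1623/(34.1623+13.8325) = 0.7118
z = 0.5586
Q* = 192.4865 + 0.5586 * 43.3911 = 216.7248

216.7248 units


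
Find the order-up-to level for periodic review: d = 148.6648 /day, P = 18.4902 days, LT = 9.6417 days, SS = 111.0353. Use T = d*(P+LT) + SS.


P + LT = 28.1319
d*(P+LT) = 148.6648 * 28.1319 = 4182.2233
T = 4182.2233 + 111.0353 = 4293.2586

4293.2586 units


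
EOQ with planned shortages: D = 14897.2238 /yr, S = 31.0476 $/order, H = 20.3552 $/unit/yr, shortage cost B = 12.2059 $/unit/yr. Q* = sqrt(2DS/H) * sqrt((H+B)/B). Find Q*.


sqrt(2DS/H) = 213.1788
sqrt((H+B)/B) = 1.6333
Q* = 213.1788 * 1.6333 = 348.1839

348.1839 units


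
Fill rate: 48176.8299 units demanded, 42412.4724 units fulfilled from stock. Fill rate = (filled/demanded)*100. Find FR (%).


FR = 42412.4724 / 48176.8299 * 100 = 88.0350

88.0350%


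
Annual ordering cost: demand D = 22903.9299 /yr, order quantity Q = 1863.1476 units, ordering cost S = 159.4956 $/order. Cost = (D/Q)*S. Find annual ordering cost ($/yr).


Number of orders = D/Q = 12.2931
Cost = 12.2931 * 159.4956 = 1960.7014

1960.7014 $/yr


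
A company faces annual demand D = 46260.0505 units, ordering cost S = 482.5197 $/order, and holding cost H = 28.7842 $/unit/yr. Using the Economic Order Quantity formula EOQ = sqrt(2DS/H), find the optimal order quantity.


2*D*S = 2 * 46260.0505 * 482.5197 = 44642771.3785
2*D*S/H = 1550947.0952
EOQ = sqrt(1550947.0952) = 1245.3703

1245.3703 units


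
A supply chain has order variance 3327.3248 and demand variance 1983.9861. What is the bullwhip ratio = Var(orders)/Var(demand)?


BW = 3327.3248 / 1983.9861 = 1.6771

1.6771


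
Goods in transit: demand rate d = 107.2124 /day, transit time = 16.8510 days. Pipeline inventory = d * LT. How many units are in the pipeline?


Pipeline = 107.2124 * 16.8510 = 1806.6362

1806.6362 units


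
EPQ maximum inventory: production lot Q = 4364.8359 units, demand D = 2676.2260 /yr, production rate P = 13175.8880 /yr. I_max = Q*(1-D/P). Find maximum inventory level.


D/P = 0.2031
1 - D/P = 0.7969
I_max = 4364.8359 * 0.7969 = 3478.2704

3478.2704 units


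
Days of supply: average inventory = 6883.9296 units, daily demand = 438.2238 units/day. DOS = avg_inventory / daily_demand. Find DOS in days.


DOS = 6883.9296 / 438.2238 = 15.7087

15.7087 days


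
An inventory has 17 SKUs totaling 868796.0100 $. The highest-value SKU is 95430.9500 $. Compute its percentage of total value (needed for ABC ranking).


Top item = 95430.9500
Total = 868796.0100
Percentage = 95430.9500 / 868796.0100 * 100 = 10.9843

10.9843%


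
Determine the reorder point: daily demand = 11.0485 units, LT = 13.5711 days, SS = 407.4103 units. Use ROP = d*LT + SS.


d*LT = 11.0485 * 13.5711 = 149.9403
ROP = 149.9403 + 407.4103 = 557.3506

557.3506 units


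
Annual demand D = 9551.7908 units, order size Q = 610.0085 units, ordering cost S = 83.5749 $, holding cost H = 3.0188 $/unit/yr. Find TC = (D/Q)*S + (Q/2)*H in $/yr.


Ordering cost = D*S/Q = 1308.6538
Holding cost = Q*H/2 = 920.7468
TC = 1308.6538 + 920.7468 = 2229.4007

2229.4007 $/yr


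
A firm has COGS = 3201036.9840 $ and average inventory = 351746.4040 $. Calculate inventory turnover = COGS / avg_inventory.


Turnover = 3201036.9840 / 351746.4040 = 9.1004

9.1004


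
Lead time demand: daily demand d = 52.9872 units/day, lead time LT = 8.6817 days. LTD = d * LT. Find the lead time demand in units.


LTD = 52.9872 * 8.6817 = 460.0190

460.0190 units


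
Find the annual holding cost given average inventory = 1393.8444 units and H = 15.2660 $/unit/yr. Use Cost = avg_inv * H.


Cost = 1393.8444 * 15.2660 = 21278.4286

21278.4286 $/yr


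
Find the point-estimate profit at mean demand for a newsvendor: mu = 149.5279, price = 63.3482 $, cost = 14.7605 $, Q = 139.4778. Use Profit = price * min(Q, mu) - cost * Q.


Sales at mu = min(139.4778, 149.5279) = 139.4778
Revenue = 63.3482 * 139.4778 = 8835.6676
Total cost = 14.7605 * 139.4778 = 2058.7621
Profit = 8835.6676 - 2058.7621 = 6776.9055

6776.9055 $


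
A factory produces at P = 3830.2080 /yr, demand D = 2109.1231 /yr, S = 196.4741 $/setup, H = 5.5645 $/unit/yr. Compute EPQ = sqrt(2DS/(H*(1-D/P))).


1 - D/P = 1 - 0.5507 = 0.4493
H*(1-D/P) = 2.5004
2DS = 828776.1257
EPQ = sqrt(331460.0183) = 575.7256

575.7256 units


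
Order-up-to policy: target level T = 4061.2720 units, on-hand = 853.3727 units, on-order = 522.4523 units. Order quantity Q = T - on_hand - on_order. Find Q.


Inventory position = OH + OO = 853.3727 + 522.4523 = 1375.8250
Q = 4061.2720 - 1375.8250 = 2685.4470

2685.4470 units


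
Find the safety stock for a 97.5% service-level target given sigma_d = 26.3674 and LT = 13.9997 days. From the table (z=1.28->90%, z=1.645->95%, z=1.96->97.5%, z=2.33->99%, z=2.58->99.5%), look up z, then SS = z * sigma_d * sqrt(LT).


From the table, SL = 97.5% corresponds to z = 1.96
sqrt(LT) = sqrt(13.9997) = 3.7416
SS = 1.96 * 26.3674 * 3.7416 = 193.3672

193.3672 units


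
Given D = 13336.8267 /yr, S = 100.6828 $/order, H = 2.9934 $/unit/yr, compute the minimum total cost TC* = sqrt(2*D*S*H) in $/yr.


2*D*S*H = 8039009.5161
TC* = sqrt(8039009.5161) = 2835.3147

2835.3147 $/yr


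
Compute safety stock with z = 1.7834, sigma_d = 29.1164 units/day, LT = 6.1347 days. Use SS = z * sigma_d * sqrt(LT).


sqrt(LT) = sqrt(6.1347) = 2.4768
SS = 1.7834 * 29.1164 * 2.4768 = 128.6125

128.6125 units


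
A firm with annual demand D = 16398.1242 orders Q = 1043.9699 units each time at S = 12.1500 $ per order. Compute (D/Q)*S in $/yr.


Number of orders = D/Q = 15.7075
Cost = 15.7075 * 12.1500 = 190.8457

190.8457 $/yr


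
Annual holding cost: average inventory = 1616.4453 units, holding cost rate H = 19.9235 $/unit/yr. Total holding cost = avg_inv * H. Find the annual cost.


Cost = 1616.4453 * 19.9235 = 32205.2479

32205.2479 $/yr


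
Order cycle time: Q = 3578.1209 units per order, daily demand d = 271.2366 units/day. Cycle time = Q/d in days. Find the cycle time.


Cycle = 3578.1209 / 271.2366 = 13.1919

13.1919 days


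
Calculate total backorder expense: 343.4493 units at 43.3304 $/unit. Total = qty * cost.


Total = 343.4493 * 43.3304 = 14881.7955

14881.7955 $


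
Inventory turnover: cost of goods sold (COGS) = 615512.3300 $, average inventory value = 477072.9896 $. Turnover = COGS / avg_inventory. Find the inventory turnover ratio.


Turnover = 615512.3300 / 477072.9896 = 1.2902

1.2902


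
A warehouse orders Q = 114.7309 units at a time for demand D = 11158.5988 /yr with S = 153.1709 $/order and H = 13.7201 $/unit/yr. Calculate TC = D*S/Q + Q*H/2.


Ordering cost = D*S/Q = 14897.2301
Holding cost = Q*H/2 = 787.0597
TC = 14897.2301 + 787.0597 = 15684.2898

15684.2898 $/yr


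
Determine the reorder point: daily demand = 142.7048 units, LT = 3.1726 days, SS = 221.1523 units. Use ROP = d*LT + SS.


d*LT = 142.7048 * 3.1726 = 452.7452
ROP = 452.7452 + 221.1523 = 673.8975

673.8975 units


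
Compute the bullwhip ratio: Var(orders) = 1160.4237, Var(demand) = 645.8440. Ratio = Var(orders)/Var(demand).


BW = 1160.4237 / 645.8440 = 1.7968

1.7968


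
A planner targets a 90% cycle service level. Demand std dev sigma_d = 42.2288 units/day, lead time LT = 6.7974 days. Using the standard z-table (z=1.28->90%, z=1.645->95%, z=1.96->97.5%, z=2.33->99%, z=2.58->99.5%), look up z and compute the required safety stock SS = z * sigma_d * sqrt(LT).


From the table, SL = 90% corresponds to z = 1.28
sqrt(LT) = sqrt(6.7974) = 2.6072
SS = 1.28 * 42.2288 * 2.6072 = 140.9257

140.9257 units


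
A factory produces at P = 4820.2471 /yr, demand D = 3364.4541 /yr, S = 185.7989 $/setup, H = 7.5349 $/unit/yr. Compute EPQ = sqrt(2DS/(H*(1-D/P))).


1 - D/P = 1 - 0.6980 = 0.3020
H*(1-D/P) = 2.2757
2DS = 1250223.7418
EPQ = sqrt(549388.9552) = 741.2078

741.2078 units


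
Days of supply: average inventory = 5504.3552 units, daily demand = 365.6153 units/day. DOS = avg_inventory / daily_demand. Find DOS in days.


DOS = 5504.3552 / 365.6153 = 15.0550

15.0550 days


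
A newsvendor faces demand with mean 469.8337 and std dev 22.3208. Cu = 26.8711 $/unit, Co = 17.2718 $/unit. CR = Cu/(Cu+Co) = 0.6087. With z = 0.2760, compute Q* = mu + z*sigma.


CR = Cu/(Cu+Co) = 26.8711/(26.8711+17.2718) = 0.6087
z = 0.2760
Q* = 469.8337 + 0.2760 * 22.3208 = 475.9942

475.9942 units


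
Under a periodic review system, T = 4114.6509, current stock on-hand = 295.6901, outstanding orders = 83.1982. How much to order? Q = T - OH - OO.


Inventory position = OH + OO = 295.6901 + 83.1982 = 378.8883
Q = 4114.6509 - 378.8883 = 3735.7626

3735.7626 units


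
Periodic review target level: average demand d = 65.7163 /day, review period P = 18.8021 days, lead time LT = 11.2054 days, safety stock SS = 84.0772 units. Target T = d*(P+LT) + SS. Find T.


P + LT = 30.0075
d*(P+LT) = 65.7163 * 30.0075 = 1971.9819
T = 1971.9819 + 84.0772 = 2056.0591

2056.0591 units


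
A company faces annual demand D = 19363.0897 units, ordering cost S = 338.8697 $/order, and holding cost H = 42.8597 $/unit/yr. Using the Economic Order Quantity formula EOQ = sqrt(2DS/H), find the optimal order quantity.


2*D*S = 2 * 19363.0897 * 338.8697 = 13123128.7954
2*D*S/H = 306188.0693
EOQ = sqrt(306188.0693) = 553.3426

553.3426 units


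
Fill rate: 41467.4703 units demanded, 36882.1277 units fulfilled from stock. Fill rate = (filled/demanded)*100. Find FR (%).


FR = 36882.1277 / 41467.4703 * 100 = 88.9423

88.9423%


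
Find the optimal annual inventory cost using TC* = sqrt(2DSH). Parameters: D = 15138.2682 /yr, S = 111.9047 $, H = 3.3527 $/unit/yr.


2*D*S*H = 11359238.3558
TC* = sqrt(11359238.3558) = 3370.3469

3370.3469 $/yr


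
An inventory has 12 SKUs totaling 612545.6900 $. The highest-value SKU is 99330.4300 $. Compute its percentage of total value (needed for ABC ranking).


Top item = 99330.4300
Total = 612545.6900
Percentage = 99330.4300 / 612545.6900 * 100 = 16.2160

16.2160%


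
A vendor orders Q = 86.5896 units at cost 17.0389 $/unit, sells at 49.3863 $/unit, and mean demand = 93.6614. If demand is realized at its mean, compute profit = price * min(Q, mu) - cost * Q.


Sales at mu = min(86.5896, 93.6614) = 86.5896
Revenue = 49.3863 * 86.5896 = 4276.3400
Total cost = 17.0389 * 86.5896 = 1475.3915
Profit = 4276.3400 - 1475.3915 = 2800.9484

2800.9484 $


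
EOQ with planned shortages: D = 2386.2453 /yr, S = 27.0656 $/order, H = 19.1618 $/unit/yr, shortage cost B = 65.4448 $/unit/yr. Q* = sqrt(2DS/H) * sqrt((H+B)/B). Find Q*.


sqrt(2DS/H) = 82.1038
sqrt((H+B)/B) = 1.1370
Q* = 82.1038 * 1.1370 = 93.3529

93.3529 units


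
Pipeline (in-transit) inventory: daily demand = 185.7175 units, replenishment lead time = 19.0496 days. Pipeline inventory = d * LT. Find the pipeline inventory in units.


Pipeline = 185.7175 * 19.0496 = 3537.8441

3537.8441 units


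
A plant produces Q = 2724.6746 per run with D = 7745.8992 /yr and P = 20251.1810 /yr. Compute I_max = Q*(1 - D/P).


D/P = 0.3825
1 - D/P = 0.6175
I_max = 2724.6746 * 0.6175 = 1682.5105

1682.5105 units


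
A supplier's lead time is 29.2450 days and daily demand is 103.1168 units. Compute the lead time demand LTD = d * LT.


LTD = 103.1168 * 29.2450 = 3015.6508

3015.6508 units


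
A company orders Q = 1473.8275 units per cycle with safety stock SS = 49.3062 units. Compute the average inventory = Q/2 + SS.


Q/2 = 736.9138
Avg = 736.9138 + 49.3062 = 786.2200

786.2200 units


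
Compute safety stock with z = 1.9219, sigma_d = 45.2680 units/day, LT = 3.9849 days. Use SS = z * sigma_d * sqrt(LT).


sqrt(LT) = sqrt(3.9849) = 1.9962
SS = 1.9219 * 45.2680 * 1.9962 = 173.6724

173.6724 units


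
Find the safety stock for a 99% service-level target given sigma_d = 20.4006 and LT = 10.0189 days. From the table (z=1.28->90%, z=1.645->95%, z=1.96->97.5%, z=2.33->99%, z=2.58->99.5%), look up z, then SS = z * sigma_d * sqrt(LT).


From the table, SL = 99% corresponds to z = 2.33
sqrt(LT) = sqrt(10.0189) = 3.1653
SS = 2.33 * 20.4006 * 3.1653 = 150.4558

150.4558 units


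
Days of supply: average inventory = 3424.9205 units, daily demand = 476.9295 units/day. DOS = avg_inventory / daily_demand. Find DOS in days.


DOS = 3424.9205 / 476.9295 = 7.1812

7.1812 days


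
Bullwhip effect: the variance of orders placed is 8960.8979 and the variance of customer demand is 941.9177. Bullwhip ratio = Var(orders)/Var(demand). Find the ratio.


BW = 8960.8979 / 941.9177 = 9.5135

9.5135


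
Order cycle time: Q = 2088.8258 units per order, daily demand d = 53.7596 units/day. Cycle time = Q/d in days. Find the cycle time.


Cycle = 2088.8258 / 53.7596 = 38.8549

38.8549 days


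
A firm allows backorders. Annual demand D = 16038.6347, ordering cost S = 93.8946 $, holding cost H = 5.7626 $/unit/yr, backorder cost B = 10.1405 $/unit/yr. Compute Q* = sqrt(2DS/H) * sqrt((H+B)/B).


sqrt(2DS/H) = 722.9525
sqrt((H+B)/B) = 1.2523
Q* = 722.9525 * 1.2523 = 905.3593

905.3593 units


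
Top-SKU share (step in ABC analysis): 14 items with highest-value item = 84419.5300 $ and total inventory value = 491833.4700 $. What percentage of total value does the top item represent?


Top item = 84419.5300
Total = 491833.4700
Percentage = 84419.5300 / 491833.4700 * 100 = 17.1643

17.1643%


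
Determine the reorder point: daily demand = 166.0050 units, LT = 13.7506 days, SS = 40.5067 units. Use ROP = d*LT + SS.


d*LT = 166.0050 * 13.7506 = 2282.6684
ROP = 2282.6684 + 40.5067 = 2323.1751

2323.1751 units


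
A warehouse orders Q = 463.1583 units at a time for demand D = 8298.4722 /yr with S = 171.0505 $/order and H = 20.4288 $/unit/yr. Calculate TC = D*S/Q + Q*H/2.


Ordering cost = D*S/Q = 3064.7358
Holding cost = Q*H/2 = 4730.8841
TC = 3064.7358 + 4730.8841 = 7795.6199

7795.6199 $/yr


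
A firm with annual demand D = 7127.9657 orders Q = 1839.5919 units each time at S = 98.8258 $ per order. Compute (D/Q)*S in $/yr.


Number of orders = D/Q = 3.8748
Cost = 3.8748 * 98.8258 = 382.9256

382.9256 $/yr


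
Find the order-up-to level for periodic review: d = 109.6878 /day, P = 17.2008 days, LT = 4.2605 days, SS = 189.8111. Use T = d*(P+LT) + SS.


P + LT = 21.4613
d*(P+LT) = 109.6878 * 21.4613 = 2354.0428
T = 2354.0428 + 189.8111 = 2543.8539

2543.8539 units


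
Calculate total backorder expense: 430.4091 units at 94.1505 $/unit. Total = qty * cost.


Total = 430.4091 * 94.1505 = 40523.2320

40523.2320 $


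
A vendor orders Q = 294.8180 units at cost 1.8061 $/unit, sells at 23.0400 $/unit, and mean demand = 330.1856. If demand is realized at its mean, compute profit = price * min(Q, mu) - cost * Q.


Sales at mu = min(294.8180, 330.1856) = 294.8180
Revenue = 23.0400 * 294.8180 = 6792.6067
Total cost = 1.8061 * 294.8180 = 532.4708
Profit = 6792.6067 - 532.4708 = 6260.1359

6260.1359 $


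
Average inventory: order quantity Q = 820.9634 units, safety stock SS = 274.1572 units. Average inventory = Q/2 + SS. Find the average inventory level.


Q/2 = 410.4817
Avg = 410.4817 + 274.1572 = 684.6389

684.6389 units


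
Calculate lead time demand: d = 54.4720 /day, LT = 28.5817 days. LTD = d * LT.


LTD = 54.4720 * 28.5817 = 1556.9024

1556.9024 units


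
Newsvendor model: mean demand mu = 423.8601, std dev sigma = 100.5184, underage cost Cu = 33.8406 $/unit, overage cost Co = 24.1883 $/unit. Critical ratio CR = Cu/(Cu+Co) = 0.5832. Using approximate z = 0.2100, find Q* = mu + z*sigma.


CR = Cu/(Cu+Co) = 33.8406/(33.8406+24.1883) = 0.5832
z = 0.2100
Q* = 423.8601 + 0.2100 * 100.5184 = 444.9690

444.9690 units


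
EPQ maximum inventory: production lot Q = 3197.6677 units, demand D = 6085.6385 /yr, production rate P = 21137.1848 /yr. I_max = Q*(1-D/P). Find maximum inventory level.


D/P = 0.2879
1 - D/P = 0.7121
I_max = 3197.6677 * 0.7121 = 2277.0224

2277.0224 units


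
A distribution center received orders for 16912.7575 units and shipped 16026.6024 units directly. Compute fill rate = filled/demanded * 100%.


FR = 16026.6024 / 16912.7575 * 100 = 94.7604

94.7604%


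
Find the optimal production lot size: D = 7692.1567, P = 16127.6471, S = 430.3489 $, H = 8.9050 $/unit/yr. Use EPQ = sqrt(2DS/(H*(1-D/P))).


1 - D/P = 1 - 0.4770 = 0.5230
H*(1-D/P) = 4.6577
2DS = 6620622.3489
EPQ = sqrt(1421430.2978) = 1192.2375

1192.2375 units


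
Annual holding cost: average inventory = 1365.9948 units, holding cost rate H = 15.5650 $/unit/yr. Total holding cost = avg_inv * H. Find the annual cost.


Cost = 1365.9948 * 15.5650 = 21261.7091

21261.7091 $/yr


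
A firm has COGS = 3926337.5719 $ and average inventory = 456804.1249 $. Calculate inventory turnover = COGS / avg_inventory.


Turnover = 3926337.5719 / 456804.1249 = 8.5952

8.5952


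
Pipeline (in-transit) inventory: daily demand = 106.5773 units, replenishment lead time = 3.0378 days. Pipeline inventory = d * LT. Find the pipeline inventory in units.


Pipeline = 106.5773 * 3.0378 = 323.7605

323.7605 units


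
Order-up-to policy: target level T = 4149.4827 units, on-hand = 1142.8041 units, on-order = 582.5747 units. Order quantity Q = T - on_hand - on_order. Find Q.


Inventory position = OH + OO = 1142.8041 + 582.5747 = 1725.3788
Q = 4149.4827 - 1725.3788 = 2424.1039

2424.1039 units


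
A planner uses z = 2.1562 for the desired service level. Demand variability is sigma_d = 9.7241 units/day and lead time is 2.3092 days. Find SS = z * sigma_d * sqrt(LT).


sqrt(LT) = sqrt(2.3092) = 1.5196
SS = 2.1562 * 9.7241 * 1.5196 = 31.8617

31.8617 units


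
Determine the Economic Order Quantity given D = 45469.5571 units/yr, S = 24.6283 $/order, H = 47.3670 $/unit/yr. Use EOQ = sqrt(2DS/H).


2*D*S = 2 * 45469.5571 * 24.6283 = 2239675.7863
2*D*S/H = 47283.4629
EOQ = sqrt(47283.4629) = 217.4476

217.4476 units


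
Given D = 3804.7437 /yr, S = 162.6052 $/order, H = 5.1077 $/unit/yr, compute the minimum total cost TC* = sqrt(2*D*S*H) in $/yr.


2*D*S*H = 6319972.8600
TC* = sqrt(6319972.8600) = 2513.9556

2513.9556 $/yr


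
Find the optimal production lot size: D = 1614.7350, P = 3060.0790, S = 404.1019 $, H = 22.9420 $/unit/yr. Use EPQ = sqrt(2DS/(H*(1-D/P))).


1 - D/P = 1 - 0.5277 = 0.4723
H*(1-D/P) = 10.8360
2DS = 1305034.9630
EPQ = sqrt(120434.8805) = 347.0373

347.0373 units


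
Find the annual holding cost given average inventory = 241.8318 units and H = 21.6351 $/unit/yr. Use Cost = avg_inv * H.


Cost = 241.8318 * 21.6351 = 5232.0552

5232.0552 $/yr


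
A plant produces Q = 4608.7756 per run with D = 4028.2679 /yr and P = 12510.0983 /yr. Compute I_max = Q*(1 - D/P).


D/P = 0.3220
1 - D/P = 0.6780
I_max = 4608.7756 * 0.6780 = 3124.7439

3124.7439 units


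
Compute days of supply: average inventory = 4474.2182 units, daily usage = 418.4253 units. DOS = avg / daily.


DOS = 4474.2182 / 418.4253 = 10.6930

10.6930 days


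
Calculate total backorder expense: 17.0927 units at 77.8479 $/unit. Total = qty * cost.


Total = 17.0927 * 77.8479 = 1330.6308

1330.6308 $


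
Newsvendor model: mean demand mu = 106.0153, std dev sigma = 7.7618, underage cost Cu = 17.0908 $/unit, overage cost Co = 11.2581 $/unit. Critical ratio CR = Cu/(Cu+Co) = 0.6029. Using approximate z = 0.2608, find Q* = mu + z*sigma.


CR = Cu/(Cu+Co) = 17.0908/(17.0908+11.2581) = 0.6029
z = 0.2608
Q* = 106.0153 + 0.2608 * 7.7618 = 108.0396

108.0396 units


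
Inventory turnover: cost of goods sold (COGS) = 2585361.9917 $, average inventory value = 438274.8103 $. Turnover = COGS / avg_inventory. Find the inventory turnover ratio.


Turnover = 2585361.9917 / 438274.8103 = 5.8990

5.8990


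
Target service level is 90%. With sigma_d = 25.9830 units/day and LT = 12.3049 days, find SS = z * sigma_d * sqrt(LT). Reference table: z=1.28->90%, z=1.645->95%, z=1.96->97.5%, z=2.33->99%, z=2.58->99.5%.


From the table, SL = 90% corresponds to z = 1.28
sqrt(LT) = sqrt(12.3049) = 3.5078
SS = 1.28 * 25.9830 * 3.5078 = 116.6644

116.6644 units


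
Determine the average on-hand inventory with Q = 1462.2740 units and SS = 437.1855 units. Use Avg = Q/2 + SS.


Q/2 = 731.1370
Avg = 731.1370 + 437.1855 = 1168.3225

1168.3225 units


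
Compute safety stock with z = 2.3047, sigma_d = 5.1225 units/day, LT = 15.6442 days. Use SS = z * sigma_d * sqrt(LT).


sqrt(LT) = sqrt(15.6442) = 3.9553
SS = 2.3047 * 5.1225 * 3.9553 = 46.6953

46.6953 units


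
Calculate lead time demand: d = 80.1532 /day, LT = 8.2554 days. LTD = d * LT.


LTD = 80.1532 * 8.2554 = 661.6967

661.6967 units


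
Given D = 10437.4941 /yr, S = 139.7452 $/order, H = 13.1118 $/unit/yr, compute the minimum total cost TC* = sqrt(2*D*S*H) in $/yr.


2*D*S*H = 38249472.8701
TC* = sqrt(38249472.8701) = 6184.6158

6184.6158 $/yr


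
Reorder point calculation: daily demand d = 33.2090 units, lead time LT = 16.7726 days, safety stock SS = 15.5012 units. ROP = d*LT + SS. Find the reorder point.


d*LT = 33.2090 * 16.7726 = 557.0013
ROP = 557.0013 + 15.5012 = 572.5025

572.5025 units


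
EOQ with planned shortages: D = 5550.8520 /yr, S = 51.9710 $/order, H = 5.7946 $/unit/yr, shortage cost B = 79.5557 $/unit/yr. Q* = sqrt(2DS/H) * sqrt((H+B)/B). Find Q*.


sqrt(2DS/H) = 315.5467
sqrt((H+B)/B) = 1.0358
Q* = 315.5467 * 1.0358 = 326.8365

326.8365 units


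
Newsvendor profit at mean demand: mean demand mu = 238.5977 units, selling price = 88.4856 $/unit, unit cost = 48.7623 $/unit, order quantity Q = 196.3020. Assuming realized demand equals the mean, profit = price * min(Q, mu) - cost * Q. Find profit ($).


Sales at mu = min(196.3020, 238.5977) = 196.3020
Revenue = 88.4856 * 196.3020 = 17369.9003
Total cost = 48.7623 * 196.3020 = 9572.1370
Profit = 17369.9003 - 9572.1370 = 7797.7632

7797.7632 $


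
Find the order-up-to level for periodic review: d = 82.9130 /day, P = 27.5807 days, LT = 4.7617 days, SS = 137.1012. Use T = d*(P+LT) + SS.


P + LT = 32.3424
d*(P+LT) = 82.9130 * 32.3424 = 2681.6054
T = 2681.6054 + 137.1012 = 2818.7066

2818.7066 units


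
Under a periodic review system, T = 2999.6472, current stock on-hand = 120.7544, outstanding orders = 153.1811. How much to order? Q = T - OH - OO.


Inventory position = OH + OO = 120.7544 + 153.1811 = 273.9355
Q = 2999.6472 - 273.9355 = 2725.7117

2725.7117 units


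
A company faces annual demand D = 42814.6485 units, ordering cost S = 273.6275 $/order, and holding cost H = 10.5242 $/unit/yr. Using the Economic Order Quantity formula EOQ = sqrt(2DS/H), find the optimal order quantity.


2*D*S = 2 * 42814.6485 * 273.6275 = 23430530.4649
2*D*S/H = 2226347.8901
EOQ = sqrt(2226347.8901) = 1492.0951

1492.0951 units


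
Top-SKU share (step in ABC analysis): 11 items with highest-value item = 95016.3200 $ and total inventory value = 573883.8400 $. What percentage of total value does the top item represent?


Top item = 95016.3200
Total = 573883.8400
Percentage = 95016.3200 / 573883.8400 * 100 = 16.5567

16.5567%


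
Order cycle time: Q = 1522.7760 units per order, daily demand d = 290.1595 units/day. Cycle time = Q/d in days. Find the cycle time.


Cycle = 1522.7760 / 290.1595 = 5.2481

5.2481 days


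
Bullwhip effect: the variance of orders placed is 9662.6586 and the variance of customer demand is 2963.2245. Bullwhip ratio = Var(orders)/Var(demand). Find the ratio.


BW = 9662.6586 / 2963.2245 = 3.2609

3.2609


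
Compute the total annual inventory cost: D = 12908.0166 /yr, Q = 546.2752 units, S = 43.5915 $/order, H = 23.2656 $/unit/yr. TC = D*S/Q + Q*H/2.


Ordering cost = D*S/Q = 1030.0299
Holding cost = Q*H/2 = 6354.7101
TC = 1030.0299 + 6354.7101 = 7384.7401

7384.7401 $/yr


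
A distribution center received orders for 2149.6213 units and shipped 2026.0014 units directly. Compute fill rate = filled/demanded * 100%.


FR = 2026.0014 / 2149.6213 * 100 = 94.2492

94.2492%
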